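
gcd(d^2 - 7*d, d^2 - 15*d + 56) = d - 7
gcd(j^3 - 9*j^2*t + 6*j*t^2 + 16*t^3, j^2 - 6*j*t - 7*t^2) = j + t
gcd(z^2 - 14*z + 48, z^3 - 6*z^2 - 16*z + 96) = z - 6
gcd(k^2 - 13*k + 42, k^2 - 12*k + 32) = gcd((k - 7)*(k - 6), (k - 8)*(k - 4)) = 1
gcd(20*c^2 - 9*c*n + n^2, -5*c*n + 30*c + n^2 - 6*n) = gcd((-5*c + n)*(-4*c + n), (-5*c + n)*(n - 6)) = 5*c - n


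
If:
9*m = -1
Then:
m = -1/9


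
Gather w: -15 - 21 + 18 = -18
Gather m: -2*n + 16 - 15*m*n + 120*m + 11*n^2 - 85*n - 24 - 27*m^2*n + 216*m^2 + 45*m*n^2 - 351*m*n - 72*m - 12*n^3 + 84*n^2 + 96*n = m^2*(216 - 27*n) + m*(45*n^2 - 366*n + 48) - 12*n^3 + 95*n^2 + 9*n - 8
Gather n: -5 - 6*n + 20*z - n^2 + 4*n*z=-n^2 + n*(4*z - 6) + 20*z - 5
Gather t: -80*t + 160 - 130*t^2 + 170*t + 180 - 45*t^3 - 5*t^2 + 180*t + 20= -45*t^3 - 135*t^2 + 270*t + 360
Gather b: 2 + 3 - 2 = 3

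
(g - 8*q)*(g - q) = g^2 - 9*g*q + 8*q^2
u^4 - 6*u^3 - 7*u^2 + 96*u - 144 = (u - 4)*(u - 3)^2*(u + 4)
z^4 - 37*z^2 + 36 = (z - 6)*(z - 1)*(z + 1)*(z + 6)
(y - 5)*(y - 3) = y^2 - 8*y + 15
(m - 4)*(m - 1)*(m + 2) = m^3 - 3*m^2 - 6*m + 8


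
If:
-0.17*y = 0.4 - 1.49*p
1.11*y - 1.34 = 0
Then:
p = 0.41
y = 1.21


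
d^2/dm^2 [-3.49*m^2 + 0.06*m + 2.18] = -6.98000000000000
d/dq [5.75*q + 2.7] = 5.75000000000000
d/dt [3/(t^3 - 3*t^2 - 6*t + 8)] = 9*(-t^2 + 2*t + 2)/(t^3 - 3*t^2 - 6*t + 8)^2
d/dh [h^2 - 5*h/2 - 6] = 2*h - 5/2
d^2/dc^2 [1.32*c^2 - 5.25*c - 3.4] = 2.64000000000000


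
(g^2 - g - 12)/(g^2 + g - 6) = (g - 4)/(g - 2)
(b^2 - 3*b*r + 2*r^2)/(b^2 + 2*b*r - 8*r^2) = (b - r)/(b + 4*r)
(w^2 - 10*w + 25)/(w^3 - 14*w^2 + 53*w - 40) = (w - 5)/(w^2 - 9*w + 8)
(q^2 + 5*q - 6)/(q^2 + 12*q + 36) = (q - 1)/(q + 6)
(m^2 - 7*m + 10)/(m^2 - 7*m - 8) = (-m^2 + 7*m - 10)/(-m^2 + 7*m + 8)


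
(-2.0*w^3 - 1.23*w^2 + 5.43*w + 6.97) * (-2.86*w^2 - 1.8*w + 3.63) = 5.72*w^5 + 7.1178*w^4 - 20.5758*w^3 - 34.1731*w^2 + 7.1649*w + 25.3011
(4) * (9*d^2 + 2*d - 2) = 36*d^2 + 8*d - 8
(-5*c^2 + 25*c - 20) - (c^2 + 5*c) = -6*c^2 + 20*c - 20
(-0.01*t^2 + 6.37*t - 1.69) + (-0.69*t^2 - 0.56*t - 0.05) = -0.7*t^2 + 5.81*t - 1.74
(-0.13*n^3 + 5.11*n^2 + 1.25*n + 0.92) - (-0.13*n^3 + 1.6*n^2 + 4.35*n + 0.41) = 3.51*n^2 - 3.1*n + 0.51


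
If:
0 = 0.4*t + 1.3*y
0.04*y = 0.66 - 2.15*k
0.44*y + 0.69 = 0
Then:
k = 0.34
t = 5.10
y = -1.57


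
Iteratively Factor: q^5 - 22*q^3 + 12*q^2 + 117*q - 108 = (q + 3)*(q^4 - 3*q^3 - 13*q^2 + 51*q - 36) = (q + 3)*(q + 4)*(q^3 - 7*q^2 + 15*q - 9) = (q - 1)*(q + 3)*(q + 4)*(q^2 - 6*q + 9) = (q - 3)*(q - 1)*(q + 3)*(q + 4)*(q - 3)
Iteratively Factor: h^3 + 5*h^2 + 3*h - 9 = (h + 3)*(h^2 + 2*h - 3) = (h + 3)^2*(h - 1)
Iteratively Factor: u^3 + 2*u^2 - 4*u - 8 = (u + 2)*(u^2 - 4) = (u - 2)*(u + 2)*(u + 2)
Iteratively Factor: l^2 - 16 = (l + 4)*(l - 4)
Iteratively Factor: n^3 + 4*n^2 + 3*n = (n + 3)*(n^2 + n) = n*(n + 3)*(n + 1)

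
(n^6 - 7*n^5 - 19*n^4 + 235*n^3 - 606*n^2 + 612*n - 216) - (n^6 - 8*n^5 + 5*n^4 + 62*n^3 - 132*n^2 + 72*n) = n^5 - 24*n^4 + 173*n^3 - 474*n^2 + 540*n - 216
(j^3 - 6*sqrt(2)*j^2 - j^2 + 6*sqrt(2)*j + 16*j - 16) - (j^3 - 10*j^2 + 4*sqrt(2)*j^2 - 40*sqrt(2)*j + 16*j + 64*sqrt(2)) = -10*sqrt(2)*j^2 + 9*j^2 + 46*sqrt(2)*j - 64*sqrt(2) - 16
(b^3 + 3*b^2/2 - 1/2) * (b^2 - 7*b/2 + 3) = b^5 - 2*b^4 - 9*b^3/4 + 4*b^2 + 7*b/4 - 3/2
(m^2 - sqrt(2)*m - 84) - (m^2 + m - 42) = -sqrt(2)*m - m - 42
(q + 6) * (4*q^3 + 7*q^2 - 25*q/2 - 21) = 4*q^4 + 31*q^3 + 59*q^2/2 - 96*q - 126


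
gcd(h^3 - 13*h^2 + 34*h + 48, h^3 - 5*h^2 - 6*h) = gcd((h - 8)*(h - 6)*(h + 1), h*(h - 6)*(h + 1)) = h^2 - 5*h - 6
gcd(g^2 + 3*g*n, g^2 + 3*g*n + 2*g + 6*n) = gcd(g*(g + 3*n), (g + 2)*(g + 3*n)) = g + 3*n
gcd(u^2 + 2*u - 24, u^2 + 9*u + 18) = u + 6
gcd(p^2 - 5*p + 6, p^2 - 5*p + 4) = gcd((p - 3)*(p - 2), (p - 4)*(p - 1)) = 1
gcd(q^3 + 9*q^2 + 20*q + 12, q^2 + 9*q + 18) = q + 6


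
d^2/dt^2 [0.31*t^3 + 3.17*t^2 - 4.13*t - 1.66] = 1.86*t + 6.34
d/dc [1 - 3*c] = -3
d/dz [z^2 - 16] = 2*z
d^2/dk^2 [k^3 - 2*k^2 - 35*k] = 6*k - 4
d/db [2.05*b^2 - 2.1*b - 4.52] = 4.1*b - 2.1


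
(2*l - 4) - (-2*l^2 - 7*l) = 2*l^2 + 9*l - 4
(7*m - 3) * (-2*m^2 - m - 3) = -14*m^3 - m^2 - 18*m + 9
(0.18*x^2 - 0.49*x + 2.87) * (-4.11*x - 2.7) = -0.7398*x^3 + 1.5279*x^2 - 10.4727*x - 7.749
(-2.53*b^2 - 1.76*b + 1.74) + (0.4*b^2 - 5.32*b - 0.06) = -2.13*b^2 - 7.08*b + 1.68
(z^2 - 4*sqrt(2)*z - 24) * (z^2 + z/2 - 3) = z^4 - 4*sqrt(2)*z^3 + z^3/2 - 27*z^2 - 2*sqrt(2)*z^2 - 12*z + 12*sqrt(2)*z + 72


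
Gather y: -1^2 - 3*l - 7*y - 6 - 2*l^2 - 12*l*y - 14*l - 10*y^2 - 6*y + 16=-2*l^2 - 17*l - 10*y^2 + y*(-12*l - 13) + 9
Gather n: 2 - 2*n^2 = 2 - 2*n^2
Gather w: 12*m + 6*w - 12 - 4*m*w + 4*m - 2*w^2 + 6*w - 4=16*m - 2*w^2 + w*(12 - 4*m) - 16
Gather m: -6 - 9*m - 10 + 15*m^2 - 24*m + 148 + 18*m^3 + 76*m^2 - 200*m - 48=18*m^3 + 91*m^2 - 233*m + 84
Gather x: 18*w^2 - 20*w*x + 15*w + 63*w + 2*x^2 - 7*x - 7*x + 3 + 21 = 18*w^2 + 78*w + 2*x^2 + x*(-20*w - 14) + 24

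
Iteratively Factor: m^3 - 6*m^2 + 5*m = (m)*(m^2 - 6*m + 5) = m*(m - 1)*(m - 5)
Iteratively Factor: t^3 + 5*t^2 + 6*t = (t + 3)*(t^2 + 2*t) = (t + 2)*(t + 3)*(t)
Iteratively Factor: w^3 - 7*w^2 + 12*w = (w - 3)*(w^2 - 4*w) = (w - 4)*(w - 3)*(w)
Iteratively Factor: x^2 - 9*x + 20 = (x - 5)*(x - 4)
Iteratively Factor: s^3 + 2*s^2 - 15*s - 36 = (s + 3)*(s^2 - s - 12) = (s + 3)^2*(s - 4)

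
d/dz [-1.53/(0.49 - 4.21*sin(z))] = -6.4413*cos(z)/(4.21*sin(z) - 0.49)^2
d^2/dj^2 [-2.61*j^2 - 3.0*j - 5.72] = -5.22000000000000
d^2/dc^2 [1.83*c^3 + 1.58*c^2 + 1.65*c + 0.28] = 10.98*c + 3.16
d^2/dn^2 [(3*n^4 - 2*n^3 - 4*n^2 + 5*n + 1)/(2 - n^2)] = 2*(-3*n^6 + 18*n^4 - n^3 - 51*n^2 - 6*n + 14)/(n^6 - 6*n^4 + 12*n^2 - 8)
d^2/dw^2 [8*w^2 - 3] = 16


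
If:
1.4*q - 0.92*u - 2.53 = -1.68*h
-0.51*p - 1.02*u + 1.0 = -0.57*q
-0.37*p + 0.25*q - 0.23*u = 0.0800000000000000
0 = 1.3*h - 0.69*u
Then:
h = 1.15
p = -0.32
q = 1.85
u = 2.17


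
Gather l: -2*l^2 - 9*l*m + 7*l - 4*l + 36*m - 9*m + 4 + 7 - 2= -2*l^2 + l*(3 - 9*m) + 27*m + 9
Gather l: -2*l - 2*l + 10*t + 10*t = -4*l + 20*t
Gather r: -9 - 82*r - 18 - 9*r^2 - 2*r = -9*r^2 - 84*r - 27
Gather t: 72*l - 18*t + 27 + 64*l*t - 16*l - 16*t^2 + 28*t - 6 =56*l - 16*t^2 + t*(64*l + 10) + 21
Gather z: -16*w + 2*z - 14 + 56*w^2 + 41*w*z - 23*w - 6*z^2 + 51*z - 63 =56*w^2 - 39*w - 6*z^2 + z*(41*w + 53) - 77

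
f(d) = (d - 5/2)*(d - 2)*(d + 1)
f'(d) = (d - 5/2)*(d - 2) + (d - 5/2)*(d + 1) + (d - 2)*(d + 1)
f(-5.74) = -302.31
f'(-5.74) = 139.52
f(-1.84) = -14.00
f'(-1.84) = 23.54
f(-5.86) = -319.35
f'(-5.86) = 144.54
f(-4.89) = -198.07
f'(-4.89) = 106.47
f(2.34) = -0.18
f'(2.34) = 0.55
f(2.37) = -0.16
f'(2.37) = 0.76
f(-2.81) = -46.23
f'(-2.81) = 43.86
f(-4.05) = -120.86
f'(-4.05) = 78.06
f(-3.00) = -55.00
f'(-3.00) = 48.50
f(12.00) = 1235.00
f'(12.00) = 348.50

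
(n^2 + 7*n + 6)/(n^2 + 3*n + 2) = (n + 6)/(n + 2)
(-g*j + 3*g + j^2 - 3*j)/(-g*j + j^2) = (j - 3)/j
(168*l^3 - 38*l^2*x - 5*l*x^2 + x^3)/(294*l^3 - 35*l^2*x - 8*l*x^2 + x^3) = (-4*l + x)/(-7*l + x)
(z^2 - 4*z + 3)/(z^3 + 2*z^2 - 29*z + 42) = (z - 1)/(z^2 + 5*z - 14)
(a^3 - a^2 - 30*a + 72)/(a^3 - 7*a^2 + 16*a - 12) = (a^2 + 2*a - 24)/(a^2 - 4*a + 4)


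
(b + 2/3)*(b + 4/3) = b^2 + 2*b + 8/9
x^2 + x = x*(x + 1)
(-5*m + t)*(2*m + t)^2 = -20*m^3 - 16*m^2*t - m*t^2 + t^3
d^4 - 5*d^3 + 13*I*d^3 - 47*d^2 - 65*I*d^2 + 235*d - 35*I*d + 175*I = (d - 5)*(d + I)*(d + 5*I)*(d + 7*I)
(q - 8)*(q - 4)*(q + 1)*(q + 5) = q^4 - 6*q^3 - 35*q^2 + 132*q + 160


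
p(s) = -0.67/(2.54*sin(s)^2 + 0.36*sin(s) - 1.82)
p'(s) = -0.67*(-5.08*sin(s)*cos(s) - 0.36*cos(s))/(2.54*sin(s)^2 + 0.36*sin(s) - 1.82)^2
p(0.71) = 1.32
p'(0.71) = 7.28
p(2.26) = 22.84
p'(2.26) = -2118.69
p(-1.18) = -36.06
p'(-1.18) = -3206.92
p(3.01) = 0.39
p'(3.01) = -0.23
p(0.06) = 0.37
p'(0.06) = 0.14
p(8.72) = 1.29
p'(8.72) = -6.87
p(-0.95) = 1.55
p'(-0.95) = -7.87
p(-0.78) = 0.82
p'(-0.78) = -2.29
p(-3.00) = 0.37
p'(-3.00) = 0.07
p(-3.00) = 0.37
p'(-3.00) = 0.07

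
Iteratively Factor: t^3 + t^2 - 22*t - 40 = (t - 5)*(t^2 + 6*t + 8) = (t - 5)*(t + 4)*(t + 2)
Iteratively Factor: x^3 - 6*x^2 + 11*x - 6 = (x - 2)*(x^2 - 4*x + 3) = (x - 3)*(x - 2)*(x - 1)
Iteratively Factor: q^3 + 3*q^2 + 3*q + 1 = (q + 1)*(q^2 + 2*q + 1) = (q + 1)^2*(q + 1)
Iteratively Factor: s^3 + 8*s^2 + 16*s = (s)*(s^2 + 8*s + 16) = s*(s + 4)*(s + 4)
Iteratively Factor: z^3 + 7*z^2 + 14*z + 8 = (z + 2)*(z^2 + 5*z + 4) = (z + 2)*(z + 4)*(z + 1)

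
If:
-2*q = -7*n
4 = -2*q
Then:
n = -4/7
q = -2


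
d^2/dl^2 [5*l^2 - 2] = 10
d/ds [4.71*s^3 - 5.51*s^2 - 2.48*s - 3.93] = 14.13*s^2 - 11.02*s - 2.48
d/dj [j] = 1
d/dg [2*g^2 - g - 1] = 4*g - 1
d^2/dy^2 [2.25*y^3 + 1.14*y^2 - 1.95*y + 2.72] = 13.5*y + 2.28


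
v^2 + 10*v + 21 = (v + 3)*(v + 7)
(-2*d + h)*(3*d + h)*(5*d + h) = -30*d^3 - d^2*h + 6*d*h^2 + h^3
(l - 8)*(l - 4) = l^2 - 12*l + 32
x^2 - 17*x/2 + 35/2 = (x - 5)*(x - 7/2)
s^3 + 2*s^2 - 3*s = s*(s - 1)*(s + 3)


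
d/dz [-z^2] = -2*z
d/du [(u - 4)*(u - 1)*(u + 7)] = 3*u^2 + 4*u - 31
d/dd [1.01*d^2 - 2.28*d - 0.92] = 2.02*d - 2.28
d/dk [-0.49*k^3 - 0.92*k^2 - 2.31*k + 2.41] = -1.47*k^2 - 1.84*k - 2.31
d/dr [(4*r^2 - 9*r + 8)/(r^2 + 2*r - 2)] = (17*r^2 - 32*r + 2)/(r^4 + 4*r^3 - 8*r + 4)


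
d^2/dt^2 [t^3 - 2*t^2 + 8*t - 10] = 6*t - 4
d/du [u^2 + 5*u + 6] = 2*u + 5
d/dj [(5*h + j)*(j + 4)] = 5*h + 2*j + 4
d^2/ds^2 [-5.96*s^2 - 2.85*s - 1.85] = -11.9200000000000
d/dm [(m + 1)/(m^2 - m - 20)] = (m^2 - m - (m + 1)*(2*m - 1) - 20)/(-m^2 + m + 20)^2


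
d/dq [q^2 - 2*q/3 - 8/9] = 2*q - 2/3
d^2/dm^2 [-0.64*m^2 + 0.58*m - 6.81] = -1.28000000000000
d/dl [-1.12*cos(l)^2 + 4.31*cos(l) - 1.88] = (2.24*cos(l) - 4.31)*sin(l)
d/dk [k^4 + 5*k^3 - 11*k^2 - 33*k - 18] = 4*k^3 + 15*k^2 - 22*k - 33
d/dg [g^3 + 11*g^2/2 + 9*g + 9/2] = 3*g^2 + 11*g + 9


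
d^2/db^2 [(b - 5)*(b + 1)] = 2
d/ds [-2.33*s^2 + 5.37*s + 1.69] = 5.37 - 4.66*s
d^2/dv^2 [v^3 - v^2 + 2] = 6*v - 2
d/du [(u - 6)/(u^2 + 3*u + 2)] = (u^2 + 3*u - (u - 6)*(2*u + 3) + 2)/(u^2 + 3*u + 2)^2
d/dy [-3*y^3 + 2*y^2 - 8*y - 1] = -9*y^2 + 4*y - 8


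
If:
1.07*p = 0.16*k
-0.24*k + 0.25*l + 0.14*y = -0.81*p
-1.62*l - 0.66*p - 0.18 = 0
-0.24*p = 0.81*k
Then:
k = 0.00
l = -0.11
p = 0.00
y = 0.20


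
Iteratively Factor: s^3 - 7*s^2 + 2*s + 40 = (s - 5)*(s^2 - 2*s - 8) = (s - 5)*(s + 2)*(s - 4)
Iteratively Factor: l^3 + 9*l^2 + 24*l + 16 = (l + 4)*(l^2 + 5*l + 4) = (l + 4)^2*(l + 1)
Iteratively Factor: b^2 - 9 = (b - 3)*(b + 3)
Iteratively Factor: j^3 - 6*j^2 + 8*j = (j)*(j^2 - 6*j + 8) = j*(j - 4)*(j - 2)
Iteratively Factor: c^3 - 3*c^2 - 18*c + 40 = (c - 2)*(c^2 - c - 20) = (c - 5)*(c - 2)*(c + 4)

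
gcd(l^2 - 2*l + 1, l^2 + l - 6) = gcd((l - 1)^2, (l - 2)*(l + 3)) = 1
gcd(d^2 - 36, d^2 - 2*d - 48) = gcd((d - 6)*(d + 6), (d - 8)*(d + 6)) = d + 6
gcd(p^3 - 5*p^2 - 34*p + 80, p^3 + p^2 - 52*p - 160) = p^2 - 3*p - 40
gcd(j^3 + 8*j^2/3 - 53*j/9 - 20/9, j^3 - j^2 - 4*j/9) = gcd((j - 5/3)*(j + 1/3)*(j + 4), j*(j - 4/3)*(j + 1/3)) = j + 1/3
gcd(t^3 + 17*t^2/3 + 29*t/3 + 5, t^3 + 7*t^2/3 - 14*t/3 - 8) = t + 3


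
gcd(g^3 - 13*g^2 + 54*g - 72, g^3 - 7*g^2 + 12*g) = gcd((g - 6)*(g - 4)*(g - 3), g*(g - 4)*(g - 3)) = g^2 - 7*g + 12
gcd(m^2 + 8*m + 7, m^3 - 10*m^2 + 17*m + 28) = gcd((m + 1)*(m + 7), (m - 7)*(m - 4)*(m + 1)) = m + 1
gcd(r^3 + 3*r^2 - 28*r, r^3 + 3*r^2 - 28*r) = r^3 + 3*r^2 - 28*r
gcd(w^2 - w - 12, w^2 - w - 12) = w^2 - w - 12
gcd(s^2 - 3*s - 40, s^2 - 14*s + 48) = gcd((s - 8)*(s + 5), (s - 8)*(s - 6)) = s - 8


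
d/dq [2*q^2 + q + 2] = 4*q + 1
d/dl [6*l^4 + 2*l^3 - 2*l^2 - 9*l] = 24*l^3 + 6*l^2 - 4*l - 9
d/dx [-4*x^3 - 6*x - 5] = -12*x^2 - 6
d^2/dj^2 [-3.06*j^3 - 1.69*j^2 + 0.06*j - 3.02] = -18.36*j - 3.38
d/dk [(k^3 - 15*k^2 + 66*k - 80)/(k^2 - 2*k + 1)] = (k^3 - 3*k^2 - 36*k + 94)/(k^3 - 3*k^2 + 3*k - 1)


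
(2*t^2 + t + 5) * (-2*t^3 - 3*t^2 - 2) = -4*t^5 - 8*t^4 - 13*t^3 - 19*t^2 - 2*t - 10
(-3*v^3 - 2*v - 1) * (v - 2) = -3*v^4 + 6*v^3 - 2*v^2 + 3*v + 2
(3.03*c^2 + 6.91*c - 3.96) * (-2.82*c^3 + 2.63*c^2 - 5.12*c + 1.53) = -8.5446*c^5 - 11.5173*c^4 + 13.8269*c^3 - 41.1581*c^2 + 30.8475*c - 6.0588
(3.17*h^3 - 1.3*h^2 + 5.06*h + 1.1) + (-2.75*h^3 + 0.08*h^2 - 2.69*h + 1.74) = 0.42*h^3 - 1.22*h^2 + 2.37*h + 2.84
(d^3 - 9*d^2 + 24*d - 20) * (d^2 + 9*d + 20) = d^5 - 37*d^3 + 16*d^2 + 300*d - 400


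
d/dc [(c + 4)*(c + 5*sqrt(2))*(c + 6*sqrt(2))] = 3*c^2 + 8*c + 22*sqrt(2)*c + 60 + 44*sqrt(2)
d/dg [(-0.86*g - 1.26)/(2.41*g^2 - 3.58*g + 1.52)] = (2.0726*g^2 + 6.0732*g - 5.818)/(5.8081*g^4 - 17.2556*g^3 + 20.1428*g^2 - 10.8832*g + 2.3104)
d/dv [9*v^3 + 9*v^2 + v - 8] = 27*v^2 + 18*v + 1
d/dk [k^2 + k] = 2*k + 1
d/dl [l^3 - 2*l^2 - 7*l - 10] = 3*l^2 - 4*l - 7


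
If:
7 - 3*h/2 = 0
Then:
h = 14/3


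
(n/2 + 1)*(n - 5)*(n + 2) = n^3/2 - n^2/2 - 8*n - 10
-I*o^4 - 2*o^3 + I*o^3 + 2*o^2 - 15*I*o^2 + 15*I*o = o*(o - 5*I)*(o + 3*I)*(-I*o + I)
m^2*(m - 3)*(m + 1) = m^4 - 2*m^3 - 3*m^2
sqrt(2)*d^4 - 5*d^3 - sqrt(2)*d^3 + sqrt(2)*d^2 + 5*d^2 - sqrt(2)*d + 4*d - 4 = (d - 1)*(d - 2*sqrt(2))*(d - sqrt(2))*(sqrt(2)*d + 1)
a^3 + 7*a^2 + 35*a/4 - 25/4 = (a - 1/2)*(a + 5/2)*(a + 5)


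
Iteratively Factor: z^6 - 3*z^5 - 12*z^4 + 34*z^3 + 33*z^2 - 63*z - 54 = (z - 2)*(z^5 - z^4 - 14*z^3 + 6*z^2 + 45*z + 27) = (z - 2)*(z + 1)*(z^4 - 2*z^3 - 12*z^2 + 18*z + 27) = (z - 3)*(z - 2)*(z + 1)*(z^3 + z^2 - 9*z - 9) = (z - 3)*(z - 2)*(z + 1)^2*(z^2 - 9) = (z - 3)*(z - 2)*(z + 1)^2*(z + 3)*(z - 3)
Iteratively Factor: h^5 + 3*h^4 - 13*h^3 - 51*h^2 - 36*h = (h + 3)*(h^4 - 13*h^2 - 12*h) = h*(h + 3)*(h^3 - 13*h - 12) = h*(h + 1)*(h + 3)*(h^2 - h - 12) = h*(h + 1)*(h + 3)^2*(h - 4)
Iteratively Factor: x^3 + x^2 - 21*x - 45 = (x - 5)*(x^2 + 6*x + 9) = (x - 5)*(x + 3)*(x + 3)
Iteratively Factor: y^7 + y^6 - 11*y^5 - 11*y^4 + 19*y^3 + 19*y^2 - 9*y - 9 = (y + 1)*(y^6 - 11*y^4 + 19*y^2 - 9) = (y - 1)*(y + 1)*(y^5 + y^4 - 10*y^3 - 10*y^2 + 9*y + 9) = (y - 1)*(y + 1)*(y + 3)*(y^4 - 2*y^3 - 4*y^2 + 2*y + 3) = (y - 1)*(y + 1)^2*(y + 3)*(y^3 - 3*y^2 - y + 3) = (y - 1)*(y + 1)^3*(y + 3)*(y^2 - 4*y + 3) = (y - 3)*(y - 1)*(y + 1)^3*(y + 3)*(y - 1)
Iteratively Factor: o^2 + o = (o + 1)*(o)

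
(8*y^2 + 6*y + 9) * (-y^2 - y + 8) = -8*y^4 - 14*y^3 + 49*y^2 + 39*y + 72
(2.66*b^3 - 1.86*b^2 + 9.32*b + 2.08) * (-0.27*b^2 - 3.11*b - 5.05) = -0.7182*b^5 - 7.7704*b^4 - 10.1648*b^3 - 20.1538*b^2 - 53.5348*b - 10.504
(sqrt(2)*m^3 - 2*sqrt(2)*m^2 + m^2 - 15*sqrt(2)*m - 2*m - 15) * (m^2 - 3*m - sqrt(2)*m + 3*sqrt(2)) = sqrt(2)*m^5 - 5*sqrt(2)*m^4 - m^4 - 10*sqrt(2)*m^3 + 5*m^3 + 9*m^2 + 50*sqrt(2)*m^2 - 45*m + 9*sqrt(2)*m - 45*sqrt(2)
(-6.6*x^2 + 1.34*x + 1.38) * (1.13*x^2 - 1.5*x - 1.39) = -7.458*x^4 + 11.4142*x^3 + 8.7234*x^2 - 3.9326*x - 1.9182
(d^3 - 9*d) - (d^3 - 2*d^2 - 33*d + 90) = 2*d^2 + 24*d - 90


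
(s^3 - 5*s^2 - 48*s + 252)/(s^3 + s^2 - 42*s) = (s - 6)/s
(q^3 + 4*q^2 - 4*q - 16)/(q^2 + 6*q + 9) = (q^3 + 4*q^2 - 4*q - 16)/(q^2 + 6*q + 9)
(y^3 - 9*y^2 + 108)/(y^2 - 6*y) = y - 3 - 18/y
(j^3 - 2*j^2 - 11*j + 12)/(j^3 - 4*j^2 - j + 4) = (j + 3)/(j + 1)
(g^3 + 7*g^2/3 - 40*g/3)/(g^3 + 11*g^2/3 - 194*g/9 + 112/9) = 3*g*(g + 5)/(3*g^2 + 19*g - 14)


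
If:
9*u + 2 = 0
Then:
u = -2/9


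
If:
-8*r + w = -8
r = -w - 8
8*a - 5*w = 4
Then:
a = -9/2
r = 0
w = -8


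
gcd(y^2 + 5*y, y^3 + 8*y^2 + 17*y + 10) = y + 5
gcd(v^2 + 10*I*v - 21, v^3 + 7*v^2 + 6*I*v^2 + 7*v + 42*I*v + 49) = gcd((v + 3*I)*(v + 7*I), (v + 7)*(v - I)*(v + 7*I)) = v + 7*I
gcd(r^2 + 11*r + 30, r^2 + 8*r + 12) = r + 6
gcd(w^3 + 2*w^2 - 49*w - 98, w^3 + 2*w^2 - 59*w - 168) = w + 7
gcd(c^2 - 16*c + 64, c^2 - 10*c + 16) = c - 8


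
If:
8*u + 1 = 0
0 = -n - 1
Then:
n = -1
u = -1/8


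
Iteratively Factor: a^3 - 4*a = (a - 2)*(a^2 + 2*a) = a*(a - 2)*(a + 2)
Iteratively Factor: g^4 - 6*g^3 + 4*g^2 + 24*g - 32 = (g - 2)*(g^3 - 4*g^2 - 4*g + 16) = (g - 2)^2*(g^2 - 2*g - 8) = (g - 2)^2*(g + 2)*(g - 4)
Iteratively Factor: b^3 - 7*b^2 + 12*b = (b - 4)*(b^2 - 3*b) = (b - 4)*(b - 3)*(b)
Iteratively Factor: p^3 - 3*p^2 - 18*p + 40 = (p - 2)*(p^2 - p - 20) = (p - 5)*(p - 2)*(p + 4)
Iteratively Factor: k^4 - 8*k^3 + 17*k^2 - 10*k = (k)*(k^3 - 8*k^2 + 17*k - 10) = k*(k - 5)*(k^2 - 3*k + 2) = k*(k - 5)*(k - 1)*(k - 2)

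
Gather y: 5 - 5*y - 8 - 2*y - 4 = -7*y - 7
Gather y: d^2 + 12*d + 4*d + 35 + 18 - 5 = d^2 + 16*d + 48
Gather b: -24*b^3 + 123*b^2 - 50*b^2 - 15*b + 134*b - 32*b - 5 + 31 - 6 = -24*b^3 + 73*b^2 + 87*b + 20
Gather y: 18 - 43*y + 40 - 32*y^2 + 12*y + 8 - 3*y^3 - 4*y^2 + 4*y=-3*y^3 - 36*y^2 - 27*y + 66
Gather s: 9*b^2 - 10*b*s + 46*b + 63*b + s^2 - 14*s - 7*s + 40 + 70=9*b^2 + 109*b + s^2 + s*(-10*b - 21) + 110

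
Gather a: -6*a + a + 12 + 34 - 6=40 - 5*a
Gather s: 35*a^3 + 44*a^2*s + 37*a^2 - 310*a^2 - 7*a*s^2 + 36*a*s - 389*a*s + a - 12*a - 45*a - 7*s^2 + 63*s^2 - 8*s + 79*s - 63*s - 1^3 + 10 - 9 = 35*a^3 - 273*a^2 - 56*a + s^2*(56 - 7*a) + s*(44*a^2 - 353*a + 8)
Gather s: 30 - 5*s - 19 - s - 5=6 - 6*s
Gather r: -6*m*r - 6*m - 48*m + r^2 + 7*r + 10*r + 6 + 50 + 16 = -54*m + r^2 + r*(17 - 6*m) + 72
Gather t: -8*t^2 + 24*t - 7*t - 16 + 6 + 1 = -8*t^2 + 17*t - 9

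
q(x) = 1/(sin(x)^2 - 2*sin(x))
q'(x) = (-2*sin(x)*cos(x) + 2*cos(x))/(sin(x)^2 - 2*sin(x))^2 = 2*(1 - sin(x))*cos(x)/((sin(x) - 2)^2*sin(x)^2)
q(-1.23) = 0.36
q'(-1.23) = 0.17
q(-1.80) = 0.35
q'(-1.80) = -0.11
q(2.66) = -1.40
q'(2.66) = -1.88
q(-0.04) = 12.26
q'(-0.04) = 312.30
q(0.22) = -2.57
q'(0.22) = 10.09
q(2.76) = -1.65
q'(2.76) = -3.17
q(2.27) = -1.06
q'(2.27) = -0.34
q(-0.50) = 0.84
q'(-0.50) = 1.84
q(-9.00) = 1.01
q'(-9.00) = -2.60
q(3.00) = -3.81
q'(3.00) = -24.71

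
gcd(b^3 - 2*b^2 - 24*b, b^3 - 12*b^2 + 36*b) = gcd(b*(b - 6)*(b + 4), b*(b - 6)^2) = b^2 - 6*b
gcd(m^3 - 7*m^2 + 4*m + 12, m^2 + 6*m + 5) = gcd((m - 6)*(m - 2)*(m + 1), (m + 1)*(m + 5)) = m + 1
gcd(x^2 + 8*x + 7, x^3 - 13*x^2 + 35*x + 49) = x + 1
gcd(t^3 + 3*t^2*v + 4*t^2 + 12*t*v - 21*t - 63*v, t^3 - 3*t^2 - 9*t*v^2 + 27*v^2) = t^2 + 3*t*v - 3*t - 9*v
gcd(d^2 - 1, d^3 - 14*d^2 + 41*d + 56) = d + 1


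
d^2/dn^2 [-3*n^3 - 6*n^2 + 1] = -18*n - 12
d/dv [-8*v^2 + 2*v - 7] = 2 - 16*v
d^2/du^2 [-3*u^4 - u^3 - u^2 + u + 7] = -36*u^2 - 6*u - 2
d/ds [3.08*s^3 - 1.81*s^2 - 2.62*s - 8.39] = 9.24*s^2 - 3.62*s - 2.62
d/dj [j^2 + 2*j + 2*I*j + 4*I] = 2*j + 2 + 2*I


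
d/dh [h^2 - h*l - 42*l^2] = 2*h - l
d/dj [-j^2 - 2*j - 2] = -2*j - 2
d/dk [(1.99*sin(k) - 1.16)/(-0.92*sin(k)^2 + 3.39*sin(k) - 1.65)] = (1.8308*sin(k)^2 - 2.1344*sin(k) + 0.6489)*cos(k)/(0.8464*sin(k)^4 - 6.2376*sin(k)^3 + 14.5281*sin(k)^2 - 11.187*sin(k) + 2.7225)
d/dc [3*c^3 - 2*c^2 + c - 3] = 9*c^2 - 4*c + 1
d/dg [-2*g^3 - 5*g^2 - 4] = 2*g*(-3*g - 5)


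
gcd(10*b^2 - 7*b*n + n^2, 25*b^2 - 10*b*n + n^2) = 5*b - n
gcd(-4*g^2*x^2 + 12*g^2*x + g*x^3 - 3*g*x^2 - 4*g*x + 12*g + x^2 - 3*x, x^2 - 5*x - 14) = 1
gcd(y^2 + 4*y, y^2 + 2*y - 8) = y + 4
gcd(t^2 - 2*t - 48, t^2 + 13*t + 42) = t + 6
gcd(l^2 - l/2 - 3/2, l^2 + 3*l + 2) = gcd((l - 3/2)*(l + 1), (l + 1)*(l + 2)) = l + 1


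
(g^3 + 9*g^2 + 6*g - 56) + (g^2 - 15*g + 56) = g^3 + 10*g^2 - 9*g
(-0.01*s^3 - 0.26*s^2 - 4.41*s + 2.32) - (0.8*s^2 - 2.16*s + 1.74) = -0.01*s^3 - 1.06*s^2 - 2.25*s + 0.58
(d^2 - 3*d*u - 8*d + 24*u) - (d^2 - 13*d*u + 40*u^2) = 10*d*u - 8*d - 40*u^2 + 24*u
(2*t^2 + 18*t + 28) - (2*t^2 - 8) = 18*t + 36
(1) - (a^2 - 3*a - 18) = -a^2 + 3*a + 19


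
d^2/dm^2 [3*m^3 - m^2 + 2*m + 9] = 18*m - 2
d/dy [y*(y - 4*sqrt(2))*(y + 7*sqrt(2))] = 3*y^2 + 6*sqrt(2)*y - 56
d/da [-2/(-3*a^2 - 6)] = -4*a/(3*(a^2 + 2)^2)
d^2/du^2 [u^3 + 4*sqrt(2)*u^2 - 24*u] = 6*u + 8*sqrt(2)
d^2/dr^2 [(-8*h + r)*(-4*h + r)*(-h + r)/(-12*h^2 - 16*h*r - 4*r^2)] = h^2*(1061*h^3 + 753*h^2*r - 57*h*r^2 - 109*r^3)/(2*(27*h^6 + 108*h^5*r + 171*h^4*r^2 + 136*h^3*r^3 + 57*h^2*r^4 + 12*h*r^5 + r^6))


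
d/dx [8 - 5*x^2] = -10*x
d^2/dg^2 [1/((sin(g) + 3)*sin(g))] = (-4*sin(g) - 9 - 3/sin(g) + 18/sin(g)^2 + 18/sin(g)^3)/(sin(g) + 3)^3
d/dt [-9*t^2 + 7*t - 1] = 7 - 18*t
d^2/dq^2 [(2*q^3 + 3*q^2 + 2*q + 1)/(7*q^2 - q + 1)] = 2*(107*q^3 + 78*q^2 - 57*q - 1)/(343*q^6 - 147*q^5 + 168*q^4 - 43*q^3 + 24*q^2 - 3*q + 1)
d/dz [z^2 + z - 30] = 2*z + 1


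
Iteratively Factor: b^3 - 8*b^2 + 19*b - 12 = (b - 1)*(b^2 - 7*b + 12) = (b - 4)*(b - 1)*(b - 3)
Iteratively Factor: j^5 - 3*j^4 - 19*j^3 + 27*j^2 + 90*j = (j - 5)*(j^4 + 2*j^3 - 9*j^2 - 18*j) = (j - 5)*(j + 2)*(j^3 - 9*j) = (j - 5)*(j + 2)*(j + 3)*(j^2 - 3*j) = (j - 5)*(j - 3)*(j + 2)*(j + 3)*(j)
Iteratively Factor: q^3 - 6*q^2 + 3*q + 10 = (q - 2)*(q^2 - 4*q - 5) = (q - 2)*(q + 1)*(q - 5)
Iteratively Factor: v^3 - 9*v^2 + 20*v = (v - 4)*(v^2 - 5*v) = v*(v - 4)*(v - 5)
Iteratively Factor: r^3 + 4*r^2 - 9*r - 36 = (r + 4)*(r^2 - 9) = (r - 3)*(r + 4)*(r + 3)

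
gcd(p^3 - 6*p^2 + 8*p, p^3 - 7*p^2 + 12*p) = p^2 - 4*p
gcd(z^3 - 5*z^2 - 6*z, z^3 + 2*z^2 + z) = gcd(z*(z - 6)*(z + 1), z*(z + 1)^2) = z^2 + z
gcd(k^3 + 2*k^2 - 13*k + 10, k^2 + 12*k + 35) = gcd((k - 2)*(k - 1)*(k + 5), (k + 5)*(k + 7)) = k + 5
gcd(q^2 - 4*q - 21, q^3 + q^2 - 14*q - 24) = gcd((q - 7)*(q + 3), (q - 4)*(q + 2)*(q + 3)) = q + 3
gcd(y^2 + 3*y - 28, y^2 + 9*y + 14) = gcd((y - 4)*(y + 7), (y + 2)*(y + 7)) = y + 7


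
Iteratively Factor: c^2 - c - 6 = (c - 3)*(c + 2)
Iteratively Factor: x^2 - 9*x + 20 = (x - 4)*(x - 5)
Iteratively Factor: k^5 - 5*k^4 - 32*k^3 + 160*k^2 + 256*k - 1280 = (k + 4)*(k^4 - 9*k^3 + 4*k^2 + 144*k - 320) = (k - 4)*(k + 4)*(k^3 - 5*k^2 - 16*k + 80) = (k - 4)*(k + 4)^2*(k^2 - 9*k + 20) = (k - 5)*(k - 4)*(k + 4)^2*(k - 4)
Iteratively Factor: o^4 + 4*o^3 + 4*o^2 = (o)*(o^3 + 4*o^2 + 4*o) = o^2*(o^2 + 4*o + 4) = o^2*(o + 2)*(o + 2)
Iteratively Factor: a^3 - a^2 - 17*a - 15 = (a - 5)*(a^2 + 4*a + 3) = (a - 5)*(a + 1)*(a + 3)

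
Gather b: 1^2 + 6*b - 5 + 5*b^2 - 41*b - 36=5*b^2 - 35*b - 40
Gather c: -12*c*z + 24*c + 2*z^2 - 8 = c*(24 - 12*z) + 2*z^2 - 8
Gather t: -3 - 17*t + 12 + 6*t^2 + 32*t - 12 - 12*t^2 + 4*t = -6*t^2 + 19*t - 3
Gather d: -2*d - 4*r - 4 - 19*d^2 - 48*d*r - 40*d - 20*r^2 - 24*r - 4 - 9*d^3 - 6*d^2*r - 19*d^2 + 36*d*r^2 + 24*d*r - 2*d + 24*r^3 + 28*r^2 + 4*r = -9*d^3 + d^2*(-6*r - 38) + d*(36*r^2 - 24*r - 44) + 24*r^3 + 8*r^2 - 24*r - 8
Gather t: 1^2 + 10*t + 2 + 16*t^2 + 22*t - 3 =16*t^2 + 32*t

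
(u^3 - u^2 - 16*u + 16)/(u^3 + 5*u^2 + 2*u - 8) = (u - 4)/(u + 2)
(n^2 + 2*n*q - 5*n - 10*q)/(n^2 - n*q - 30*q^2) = (-n^2 - 2*n*q + 5*n + 10*q)/(-n^2 + n*q + 30*q^2)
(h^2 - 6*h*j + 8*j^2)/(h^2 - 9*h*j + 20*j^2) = (h - 2*j)/(h - 5*j)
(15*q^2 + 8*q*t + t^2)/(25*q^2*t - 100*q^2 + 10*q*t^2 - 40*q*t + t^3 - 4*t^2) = (3*q + t)/(5*q*t - 20*q + t^2 - 4*t)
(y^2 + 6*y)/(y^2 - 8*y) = (y + 6)/(y - 8)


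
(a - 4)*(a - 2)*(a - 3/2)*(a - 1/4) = a^4 - 31*a^3/4 + 151*a^2/8 - 65*a/4 + 3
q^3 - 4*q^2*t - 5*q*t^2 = q*(q - 5*t)*(q + t)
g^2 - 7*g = g*(g - 7)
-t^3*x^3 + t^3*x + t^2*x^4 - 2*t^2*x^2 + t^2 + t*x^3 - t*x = (-t + x)*(x - 1)*(t*x + 1)*(t*x + t)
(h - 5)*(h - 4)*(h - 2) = h^3 - 11*h^2 + 38*h - 40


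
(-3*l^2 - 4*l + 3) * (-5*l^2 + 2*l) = 15*l^4 + 14*l^3 - 23*l^2 + 6*l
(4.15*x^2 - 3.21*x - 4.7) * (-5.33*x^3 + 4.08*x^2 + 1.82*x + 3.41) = -22.1195*x^5 + 34.0413*x^4 + 19.5072*x^3 - 10.8667*x^2 - 19.5001*x - 16.027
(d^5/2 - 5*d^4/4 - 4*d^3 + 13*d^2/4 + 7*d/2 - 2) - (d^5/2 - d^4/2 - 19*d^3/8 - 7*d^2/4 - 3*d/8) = -3*d^4/4 - 13*d^3/8 + 5*d^2 + 31*d/8 - 2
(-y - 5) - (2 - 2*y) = y - 7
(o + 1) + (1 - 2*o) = 2 - o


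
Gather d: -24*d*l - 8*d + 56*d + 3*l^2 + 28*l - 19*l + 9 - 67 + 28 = d*(48 - 24*l) + 3*l^2 + 9*l - 30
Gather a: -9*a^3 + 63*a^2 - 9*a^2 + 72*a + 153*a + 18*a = -9*a^3 + 54*a^2 + 243*a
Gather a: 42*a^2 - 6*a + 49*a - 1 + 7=42*a^2 + 43*a + 6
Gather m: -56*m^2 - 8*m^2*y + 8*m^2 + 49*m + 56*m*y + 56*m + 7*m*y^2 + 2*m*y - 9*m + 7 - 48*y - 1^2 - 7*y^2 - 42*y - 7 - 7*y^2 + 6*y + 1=m^2*(-8*y - 48) + m*(7*y^2 + 58*y + 96) - 14*y^2 - 84*y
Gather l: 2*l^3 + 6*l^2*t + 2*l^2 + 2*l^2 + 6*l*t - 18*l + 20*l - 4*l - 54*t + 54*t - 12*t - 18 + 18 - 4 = 2*l^3 + l^2*(6*t + 4) + l*(6*t - 2) - 12*t - 4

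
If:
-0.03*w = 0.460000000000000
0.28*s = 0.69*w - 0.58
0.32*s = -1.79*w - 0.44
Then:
No Solution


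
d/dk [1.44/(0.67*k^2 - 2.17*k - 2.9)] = (3.1248 - 1.9296*k)/(-0.67*k^2 + 2.17*k + 2.9)^2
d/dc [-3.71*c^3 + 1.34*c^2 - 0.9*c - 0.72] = -11.13*c^2 + 2.68*c - 0.9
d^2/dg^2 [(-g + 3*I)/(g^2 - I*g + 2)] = 2*(-(g - 3*I)*(2*g - I)^2 + (3*g - 4*I)*(g^2 - I*g + 2))/(g^2 - I*g + 2)^3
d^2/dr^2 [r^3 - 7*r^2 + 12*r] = 6*r - 14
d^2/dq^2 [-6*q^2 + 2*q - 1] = -12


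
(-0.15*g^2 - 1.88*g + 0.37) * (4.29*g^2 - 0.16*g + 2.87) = -0.6435*g^4 - 8.0412*g^3 + 1.4576*g^2 - 5.4548*g + 1.0619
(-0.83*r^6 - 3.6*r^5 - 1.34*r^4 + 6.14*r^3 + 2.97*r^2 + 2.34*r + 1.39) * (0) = 0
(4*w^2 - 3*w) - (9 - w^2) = 5*w^2 - 3*w - 9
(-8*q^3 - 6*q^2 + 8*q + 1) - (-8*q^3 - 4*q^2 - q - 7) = -2*q^2 + 9*q + 8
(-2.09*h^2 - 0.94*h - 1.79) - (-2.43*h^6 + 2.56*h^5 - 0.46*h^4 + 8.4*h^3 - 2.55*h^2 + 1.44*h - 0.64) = 2.43*h^6 - 2.56*h^5 + 0.46*h^4 - 8.4*h^3 + 0.46*h^2 - 2.38*h - 1.15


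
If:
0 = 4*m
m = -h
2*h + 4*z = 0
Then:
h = 0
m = 0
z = 0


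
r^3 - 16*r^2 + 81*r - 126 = (r - 7)*(r - 6)*(r - 3)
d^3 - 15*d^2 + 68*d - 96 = (d - 8)*(d - 4)*(d - 3)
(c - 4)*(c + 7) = c^2 + 3*c - 28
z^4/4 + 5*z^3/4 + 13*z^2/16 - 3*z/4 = z*(z/4 + 1)*(z - 1/2)*(z + 3/2)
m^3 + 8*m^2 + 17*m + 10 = (m + 1)*(m + 2)*(m + 5)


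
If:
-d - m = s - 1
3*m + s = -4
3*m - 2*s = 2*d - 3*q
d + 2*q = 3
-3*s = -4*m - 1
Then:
No Solution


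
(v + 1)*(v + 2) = v^2 + 3*v + 2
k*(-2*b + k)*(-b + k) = 2*b^2*k - 3*b*k^2 + k^3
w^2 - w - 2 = (w - 2)*(w + 1)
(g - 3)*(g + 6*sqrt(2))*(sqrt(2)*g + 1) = sqrt(2)*g^3 - 3*sqrt(2)*g^2 + 13*g^2 - 39*g + 6*sqrt(2)*g - 18*sqrt(2)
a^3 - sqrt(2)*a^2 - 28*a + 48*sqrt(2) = (a - 3*sqrt(2))*(a - 2*sqrt(2))*(a + 4*sqrt(2))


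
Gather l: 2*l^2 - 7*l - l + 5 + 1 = 2*l^2 - 8*l + 6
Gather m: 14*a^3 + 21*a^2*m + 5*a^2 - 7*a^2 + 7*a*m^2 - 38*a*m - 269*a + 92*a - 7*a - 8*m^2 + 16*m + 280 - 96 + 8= 14*a^3 - 2*a^2 - 184*a + m^2*(7*a - 8) + m*(21*a^2 - 38*a + 16) + 192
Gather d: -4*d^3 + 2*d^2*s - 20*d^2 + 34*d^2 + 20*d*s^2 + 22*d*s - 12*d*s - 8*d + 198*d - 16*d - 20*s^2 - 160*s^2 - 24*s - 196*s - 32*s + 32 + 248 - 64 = -4*d^3 + d^2*(2*s + 14) + d*(20*s^2 + 10*s + 174) - 180*s^2 - 252*s + 216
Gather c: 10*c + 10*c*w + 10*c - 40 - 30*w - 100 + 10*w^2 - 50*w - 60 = c*(10*w + 20) + 10*w^2 - 80*w - 200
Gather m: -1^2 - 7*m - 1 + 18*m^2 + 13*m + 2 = 18*m^2 + 6*m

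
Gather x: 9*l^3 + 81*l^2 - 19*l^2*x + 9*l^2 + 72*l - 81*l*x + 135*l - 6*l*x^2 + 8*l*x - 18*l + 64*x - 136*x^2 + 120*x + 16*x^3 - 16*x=9*l^3 + 90*l^2 + 189*l + 16*x^3 + x^2*(-6*l - 136) + x*(-19*l^2 - 73*l + 168)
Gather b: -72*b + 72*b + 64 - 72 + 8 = 0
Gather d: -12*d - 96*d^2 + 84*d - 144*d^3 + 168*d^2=-144*d^3 + 72*d^2 + 72*d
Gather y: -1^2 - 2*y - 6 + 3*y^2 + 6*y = 3*y^2 + 4*y - 7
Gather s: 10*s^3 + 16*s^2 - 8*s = 10*s^3 + 16*s^2 - 8*s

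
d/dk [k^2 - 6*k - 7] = 2*k - 6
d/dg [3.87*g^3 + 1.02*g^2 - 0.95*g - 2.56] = 11.61*g^2 + 2.04*g - 0.95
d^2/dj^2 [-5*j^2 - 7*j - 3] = -10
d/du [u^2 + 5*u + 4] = 2*u + 5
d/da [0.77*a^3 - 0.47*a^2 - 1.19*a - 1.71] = 2.31*a^2 - 0.94*a - 1.19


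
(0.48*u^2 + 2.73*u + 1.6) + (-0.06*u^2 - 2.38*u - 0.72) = 0.42*u^2 + 0.35*u + 0.88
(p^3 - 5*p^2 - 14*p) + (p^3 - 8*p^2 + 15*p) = 2*p^3 - 13*p^2 + p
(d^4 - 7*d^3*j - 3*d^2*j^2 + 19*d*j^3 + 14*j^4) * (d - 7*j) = d^5 - 14*d^4*j + 46*d^3*j^2 + 40*d^2*j^3 - 119*d*j^4 - 98*j^5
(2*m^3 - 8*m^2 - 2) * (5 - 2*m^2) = -4*m^5 + 16*m^4 + 10*m^3 - 36*m^2 - 10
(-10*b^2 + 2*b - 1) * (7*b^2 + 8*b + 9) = -70*b^4 - 66*b^3 - 81*b^2 + 10*b - 9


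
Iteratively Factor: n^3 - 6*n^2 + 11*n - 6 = (n - 3)*(n^2 - 3*n + 2) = (n - 3)*(n - 1)*(n - 2)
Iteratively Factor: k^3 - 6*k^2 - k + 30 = (k - 5)*(k^2 - k - 6) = (k - 5)*(k + 2)*(k - 3)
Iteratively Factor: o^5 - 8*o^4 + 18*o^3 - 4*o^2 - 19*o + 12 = (o - 3)*(o^4 - 5*o^3 + 3*o^2 + 5*o - 4) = (o - 3)*(o + 1)*(o^3 - 6*o^2 + 9*o - 4) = (o - 3)*(o - 1)*(o + 1)*(o^2 - 5*o + 4) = (o - 3)*(o - 1)^2*(o + 1)*(o - 4)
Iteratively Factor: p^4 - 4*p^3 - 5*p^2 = (p)*(p^3 - 4*p^2 - 5*p) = p*(p - 5)*(p^2 + p) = p^2*(p - 5)*(p + 1)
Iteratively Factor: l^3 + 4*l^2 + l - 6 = (l - 1)*(l^2 + 5*l + 6) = (l - 1)*(l + 3)*(l + 2)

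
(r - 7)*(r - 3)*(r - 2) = r^3 - 12*r^2 + 41*r - 42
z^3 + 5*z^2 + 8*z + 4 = (z + 1)*(z + 2)^2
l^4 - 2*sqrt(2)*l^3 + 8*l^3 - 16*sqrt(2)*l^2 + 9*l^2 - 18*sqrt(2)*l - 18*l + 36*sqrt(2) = (l - 1)*(l + 3)*(l + 6)*(l - 2*sqrt(2))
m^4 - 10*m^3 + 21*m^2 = m^2*(m - 7)*(m - 3)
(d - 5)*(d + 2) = d^2 - 3*d - 10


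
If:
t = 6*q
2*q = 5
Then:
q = 5/2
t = 15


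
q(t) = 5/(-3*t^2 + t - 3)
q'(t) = 5*(6*t - 1)/(-3*t^2 + t - 3)^2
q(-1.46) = -0.46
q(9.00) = -0.02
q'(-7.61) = -0.01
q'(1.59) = 0.53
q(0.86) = -1.15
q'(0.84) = 1.10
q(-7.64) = -0.03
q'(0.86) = 1.09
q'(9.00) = 0.00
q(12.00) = -0.01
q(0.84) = -1.17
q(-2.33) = -0.23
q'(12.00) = 0.00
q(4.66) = -0.08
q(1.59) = -0.56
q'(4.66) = 0.03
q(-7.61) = -0.03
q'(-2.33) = -0.16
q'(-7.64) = -0.01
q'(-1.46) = -0.41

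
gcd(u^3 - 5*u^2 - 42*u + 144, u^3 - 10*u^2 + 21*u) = u - 3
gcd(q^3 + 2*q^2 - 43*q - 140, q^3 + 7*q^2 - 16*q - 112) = q + 4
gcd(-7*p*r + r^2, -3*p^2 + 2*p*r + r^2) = 1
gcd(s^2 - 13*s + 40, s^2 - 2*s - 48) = s - 8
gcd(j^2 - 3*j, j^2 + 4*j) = j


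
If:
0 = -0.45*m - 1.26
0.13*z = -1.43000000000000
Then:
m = -2.80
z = -11.00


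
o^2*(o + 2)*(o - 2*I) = o^4 + 2*o^3 - 2*I*o^3 - 4*I*o^2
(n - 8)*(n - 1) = n^2 - 9*n + 8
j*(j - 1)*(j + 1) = j^3 - j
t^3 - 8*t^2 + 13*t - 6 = (t - 6)*(t - 1)^2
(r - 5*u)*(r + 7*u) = r^2 + 2*r*u - 35*u^2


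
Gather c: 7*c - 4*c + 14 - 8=3*c + 6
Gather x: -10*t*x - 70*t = -10*t*x - 70*t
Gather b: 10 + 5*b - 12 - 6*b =-b - 2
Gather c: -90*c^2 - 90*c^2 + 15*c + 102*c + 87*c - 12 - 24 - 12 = -180*c^2 + 204*c - 48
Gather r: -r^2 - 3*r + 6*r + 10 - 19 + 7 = -r^2 + 3*r - 2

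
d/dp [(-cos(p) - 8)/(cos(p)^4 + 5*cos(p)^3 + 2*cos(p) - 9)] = -(3*(cos(2*p) - 1)^2/4 + 63*cos(p)/2 + 63*cos(2*p) + 21*cos(3*p)/2 + 85)*sin(p)/(cos(p)^4 + 5*cos(p)^3 + 2*cos(p) - 9)^2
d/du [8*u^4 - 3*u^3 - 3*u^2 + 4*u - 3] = 32*u^3 - 9*u^2 - 6*u + 4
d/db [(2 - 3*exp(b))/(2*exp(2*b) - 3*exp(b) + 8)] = ((3*exp(b) - 2)*(4*exp(b) - 3) - 6*exp(2*b) + 9*exp(b) - 24)*exp(b)/(2*exp(2*b) - 3*exp(b) + 8)^2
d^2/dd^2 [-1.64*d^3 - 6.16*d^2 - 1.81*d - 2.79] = -9.84*d - 12.32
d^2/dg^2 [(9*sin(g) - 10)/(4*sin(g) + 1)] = 49*(4*sin(g)^2 - sin(g) - 8)/(4*sin(g) + 1)^3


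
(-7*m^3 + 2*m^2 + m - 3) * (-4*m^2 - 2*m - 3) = 28*m^5 + 6*m^4 + 13*m^3 + 4*m^2 + 3*m + 9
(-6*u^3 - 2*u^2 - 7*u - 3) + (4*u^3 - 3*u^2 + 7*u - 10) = -2*u^3 - 5*u^2 - 13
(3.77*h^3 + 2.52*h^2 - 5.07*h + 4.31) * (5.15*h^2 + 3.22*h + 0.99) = 19.4155*h^5 + 25.1174*h^4 - 14.2638*h^3 + 8.3659*h^2 + 8.8589*h + 4.2669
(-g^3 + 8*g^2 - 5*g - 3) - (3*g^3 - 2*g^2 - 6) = -4*g^3 + 10*g^2 - 5*g + 3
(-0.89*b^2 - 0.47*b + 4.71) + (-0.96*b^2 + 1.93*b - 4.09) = -1.85*b^2 + 1.46*b + 0.62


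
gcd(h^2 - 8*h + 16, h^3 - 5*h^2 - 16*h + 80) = h - 4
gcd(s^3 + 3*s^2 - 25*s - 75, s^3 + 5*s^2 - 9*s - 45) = s^2 + 8*s + 15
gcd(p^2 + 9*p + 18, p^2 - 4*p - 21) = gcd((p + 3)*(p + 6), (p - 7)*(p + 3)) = p + 3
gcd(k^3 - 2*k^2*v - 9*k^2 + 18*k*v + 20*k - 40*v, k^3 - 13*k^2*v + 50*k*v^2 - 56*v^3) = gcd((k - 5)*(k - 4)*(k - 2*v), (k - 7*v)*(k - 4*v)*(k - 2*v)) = -k + 2*v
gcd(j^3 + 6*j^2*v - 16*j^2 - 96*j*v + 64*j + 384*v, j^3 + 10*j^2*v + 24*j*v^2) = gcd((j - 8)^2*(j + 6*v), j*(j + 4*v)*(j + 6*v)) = j + 6*v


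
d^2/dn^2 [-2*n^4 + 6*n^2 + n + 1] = 12 - 24*n^2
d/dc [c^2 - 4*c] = 2*c - 4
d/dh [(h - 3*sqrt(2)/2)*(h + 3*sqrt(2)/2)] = 2*h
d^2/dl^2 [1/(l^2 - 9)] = 6*(l^2 + 3)/(l^2 - 9)^3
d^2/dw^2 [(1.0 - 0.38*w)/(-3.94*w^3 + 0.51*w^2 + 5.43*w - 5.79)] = (35.393808*w^5 - 190.864632*w^4 + 48.607668*w^3 + 22.779144*w^2 + 126.992412*w - 40.981428)/(61.162984*w^9 - 23.751108*w^8 - 249.805062*w^7 + 334.978533*w^6 + 274.467933*w^5 - 783.828468*w^4 + 332.357337*w^3 + 460.86084*w^2 - 546.107589*w + 194.104539)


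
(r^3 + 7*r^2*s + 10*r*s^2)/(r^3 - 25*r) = (r^2 + 7*r*s + 10*s^2)/(r^2 - 25)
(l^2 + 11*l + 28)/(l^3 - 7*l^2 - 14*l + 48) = (l^2 + 11*l + 28)/(l^3 - 7*l^2 - 14*l + 48)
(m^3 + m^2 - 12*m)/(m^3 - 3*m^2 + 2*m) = (m^2 + m - 12)/(m^2 - 3*m + 2)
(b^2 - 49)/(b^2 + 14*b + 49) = (b - 7)/(b + 7)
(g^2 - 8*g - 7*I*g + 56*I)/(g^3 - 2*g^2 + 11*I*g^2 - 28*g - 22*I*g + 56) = (g^2 - g*(8 + 7*I) + 56*I)/(g^3 + g^2*(-2 + 11*I) - 2*g*(14 + 11*I) + 56)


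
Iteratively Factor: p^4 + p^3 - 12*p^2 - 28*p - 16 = (p - 4)*(p^3 + 5*p^2 + 8*p + 4) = (p - 4)*(p + 1)*(p^2 + 4*p + 4) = (p - 4)*(p + 1)*(p + 2)*(p + 2)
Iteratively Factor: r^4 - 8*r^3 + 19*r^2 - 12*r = (r - 1)*(r^3 - 7*r^2 + 12*r) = (r - 4)*(r - 1)*(r^2 - 3*r) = r*(r - 4)*(r - 1)*(r - 3)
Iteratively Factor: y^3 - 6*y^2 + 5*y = (y - 5)*(y^2 - y) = y*(y - 5)*(y - 1)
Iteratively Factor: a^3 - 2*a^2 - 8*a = (a)*(a^2 - 2*a - 8) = a*(a + 2)*(a - 4)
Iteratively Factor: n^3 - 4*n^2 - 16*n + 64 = (n - 4)*(n^2 - 16) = (n - 4)^2*(n + 4)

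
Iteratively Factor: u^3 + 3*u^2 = (u)*(u^2 + 3*u) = u*(u + 3)*(u)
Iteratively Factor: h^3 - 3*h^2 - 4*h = (h + 1)*(h^2 - 4*h) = (h - 4)*(h + 1)*(h)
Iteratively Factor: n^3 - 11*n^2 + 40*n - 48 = (n - 4)*(n^2 - 7*n + 12) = (n - 4)*(n - 3)*(n - 4)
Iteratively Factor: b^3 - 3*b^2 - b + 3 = (b - 1)*(b^2 - 2*b - 3) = (b - 3)*(b - 1)*(b + 1)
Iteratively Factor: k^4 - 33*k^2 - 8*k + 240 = (k + 4)*(k^3 - 4*k^2 - 17*k + 60) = (k - 3)*(k + 4)*(k^2 - k - 20) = (k - 5)*(k - 3)*(k + 4)*(k + 4)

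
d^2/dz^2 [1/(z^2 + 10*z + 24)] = 2*(-z^2 - 10*z + 4*(z + 5)^2 - 24)/(z^2 + 10*z + 24)^3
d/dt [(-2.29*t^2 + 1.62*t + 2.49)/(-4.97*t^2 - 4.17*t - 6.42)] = (17.6007*t^2 + 54.1542*t - 0.017100000000001)/(24.7009*t^4 + 41.4498*t^3 + 81.2037*t^2 + 53.5428*t + 41.2164)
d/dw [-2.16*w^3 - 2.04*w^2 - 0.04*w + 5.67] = -6.48*w^2 - 4.08*w - 0.04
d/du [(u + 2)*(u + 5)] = 2*u + 7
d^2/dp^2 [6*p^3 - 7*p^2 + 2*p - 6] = 36*p - 14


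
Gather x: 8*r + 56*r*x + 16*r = 56*r*x + 24*r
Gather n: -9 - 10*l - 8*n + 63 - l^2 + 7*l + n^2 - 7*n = -l^2 - 3*l + n^2 - 15*n + 54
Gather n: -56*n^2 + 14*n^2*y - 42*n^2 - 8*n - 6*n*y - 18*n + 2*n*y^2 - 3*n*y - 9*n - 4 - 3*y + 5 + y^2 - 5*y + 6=n^2*(14*y - 98) + n*(2*y^2 - 9*y - 35) + y^2 - 8*y + 7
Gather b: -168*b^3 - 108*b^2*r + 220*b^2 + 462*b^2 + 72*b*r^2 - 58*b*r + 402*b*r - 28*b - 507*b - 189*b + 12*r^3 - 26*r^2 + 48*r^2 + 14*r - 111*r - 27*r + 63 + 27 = -168*b^3 + b^2*(682 - 108*r) + b*(72*r^2 + 344*r - 724) + 12*r^3 + 22*r^2 - 124*r + 90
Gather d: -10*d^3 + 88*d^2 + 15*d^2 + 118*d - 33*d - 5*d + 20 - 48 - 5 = -10*d^3 + 103*d^2 + 80*d - 33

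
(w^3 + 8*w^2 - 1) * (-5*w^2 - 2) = -5*w^5 - 40*w^4 - 2*w^3 - 11*w^2 + 2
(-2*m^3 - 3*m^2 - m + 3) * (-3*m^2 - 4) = 6*m^5 + 9*m^4 + 11*m^3 + 3*m^2 + 4*m - 12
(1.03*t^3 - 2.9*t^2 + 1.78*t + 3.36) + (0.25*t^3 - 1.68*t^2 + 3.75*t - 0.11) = 1.28*t^3 - 4.58*t^2 + 5.53*t + 3.25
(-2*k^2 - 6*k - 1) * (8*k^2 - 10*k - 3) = -16*k^4 - 28*k^3 + 58*k^2 + 28*k + 3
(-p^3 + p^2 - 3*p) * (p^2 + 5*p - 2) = -p^5 - 4*p^4 + 4*p^3 - 17*p^2 + 6*p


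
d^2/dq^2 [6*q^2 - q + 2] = 12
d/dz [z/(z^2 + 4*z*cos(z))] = (4*sin(z) - 1)/(z + 4*cos(z))^2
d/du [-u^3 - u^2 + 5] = u*(-3*u - 2)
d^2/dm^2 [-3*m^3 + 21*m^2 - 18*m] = 42 - 18*m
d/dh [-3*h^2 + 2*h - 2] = 2 - 6*h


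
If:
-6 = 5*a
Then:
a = -6/5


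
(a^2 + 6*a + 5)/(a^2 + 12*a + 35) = (a + 1)/(a + 7)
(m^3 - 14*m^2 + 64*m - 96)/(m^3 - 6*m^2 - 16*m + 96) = (m - 4)/(m + 4)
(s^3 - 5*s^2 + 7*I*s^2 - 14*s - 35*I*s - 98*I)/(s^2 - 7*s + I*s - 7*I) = (s^2 + s*(2 + 7*I) + 14*I)/(s + I)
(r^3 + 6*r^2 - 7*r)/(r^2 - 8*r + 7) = r*(r + 7)/(r - 7)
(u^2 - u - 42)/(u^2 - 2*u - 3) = (-u^2 + u + 42)/(-u^2 + 2*u + 3)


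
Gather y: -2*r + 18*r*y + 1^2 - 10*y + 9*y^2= -2*r + 9*y^2 + y*(18*r - 10) + 1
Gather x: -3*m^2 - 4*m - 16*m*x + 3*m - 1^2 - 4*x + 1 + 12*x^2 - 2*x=-3*m^2 - m + 12*x^2 + x*(-16*m - 6)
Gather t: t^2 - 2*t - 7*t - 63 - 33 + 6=t^2 - 9*t - 90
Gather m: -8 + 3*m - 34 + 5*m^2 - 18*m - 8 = 5*m^2 - 15*m - 50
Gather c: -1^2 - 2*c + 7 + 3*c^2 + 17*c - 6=3*c^2 + 15*c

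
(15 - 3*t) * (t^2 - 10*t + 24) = -3*t^3 + 45*t^2 - 222*t + 360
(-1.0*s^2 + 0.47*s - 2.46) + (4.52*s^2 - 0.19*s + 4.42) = 3.52*s^2 + 0.28*s + 1.96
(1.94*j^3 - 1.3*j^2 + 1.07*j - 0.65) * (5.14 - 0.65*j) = -1.261*j^4 + 10.8166*j^3 - 7.3775*j^2 + 5.9223*j - 3.341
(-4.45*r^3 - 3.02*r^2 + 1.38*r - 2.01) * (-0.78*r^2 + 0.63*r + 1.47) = 3.471*r^5 - 0.4479*r^4 - 9.5205*r^3 - 2.0022*r^2 + 0.7623*r - 2.9547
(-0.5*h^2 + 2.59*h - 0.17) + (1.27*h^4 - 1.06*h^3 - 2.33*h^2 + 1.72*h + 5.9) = 1.27*h^4 - 1.06*h^3 - 2.83*h^2 + 4.31*h + 5.73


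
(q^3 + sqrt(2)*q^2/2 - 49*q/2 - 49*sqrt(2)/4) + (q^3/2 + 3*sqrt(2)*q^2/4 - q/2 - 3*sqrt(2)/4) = 3*q^3/2 + 5*sqrt(2)*q^2/4 - 25*q - 13*sqrt(2)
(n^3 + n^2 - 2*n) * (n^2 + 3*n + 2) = n^5 + 4*n^4 + 3*n^3 - 4*n^2 - 4*n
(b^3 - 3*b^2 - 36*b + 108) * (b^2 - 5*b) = b^5 - 8*b^4 - 21*b^3 + 288*b^2 - 540*b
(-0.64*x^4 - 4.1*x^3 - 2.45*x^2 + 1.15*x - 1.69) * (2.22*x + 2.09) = -1.4208*x^5 - 10.4396*x^4 - 14.008*x^3 - 2.5675*x^2 - 1.3483*x - 3.5321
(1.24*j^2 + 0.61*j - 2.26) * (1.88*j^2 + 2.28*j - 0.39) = 2.3312*j^4 + 3.974*j^3 - 3.3416*j^2 - 5.3907*j + 0.8814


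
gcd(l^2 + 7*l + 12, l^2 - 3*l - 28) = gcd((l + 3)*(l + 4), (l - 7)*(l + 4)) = l + 4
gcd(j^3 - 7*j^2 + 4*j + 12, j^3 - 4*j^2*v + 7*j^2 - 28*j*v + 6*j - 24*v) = j + 1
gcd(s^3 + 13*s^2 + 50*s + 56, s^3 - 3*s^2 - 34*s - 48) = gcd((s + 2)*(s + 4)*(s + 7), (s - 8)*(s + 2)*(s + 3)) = s + 2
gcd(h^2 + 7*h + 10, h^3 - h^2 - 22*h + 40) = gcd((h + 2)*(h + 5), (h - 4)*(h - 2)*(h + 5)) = h + 5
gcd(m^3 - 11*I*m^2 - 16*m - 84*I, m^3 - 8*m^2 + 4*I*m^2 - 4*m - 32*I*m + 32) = m + 2*I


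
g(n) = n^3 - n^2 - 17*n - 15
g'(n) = 3*n^2 - 2*n - 17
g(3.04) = -47.83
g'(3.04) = 4.64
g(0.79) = -28.56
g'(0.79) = -16.71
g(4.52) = -19.92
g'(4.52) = 35.25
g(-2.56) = 5.19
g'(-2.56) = 7.78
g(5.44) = 23.92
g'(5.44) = 60.90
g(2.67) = -48.48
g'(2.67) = -0.95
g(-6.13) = -178.71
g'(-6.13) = 107.99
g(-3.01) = -0.16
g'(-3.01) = 16.20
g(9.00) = 480.00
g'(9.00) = 208.00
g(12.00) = 1365.00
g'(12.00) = 391.00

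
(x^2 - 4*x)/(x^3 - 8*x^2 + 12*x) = (x - 4)/(x^2 - 8*x + 12)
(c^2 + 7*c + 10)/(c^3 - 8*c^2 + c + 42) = (c + 5)/(c^2 - 10*c + 21)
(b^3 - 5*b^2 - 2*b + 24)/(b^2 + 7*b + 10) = (b^2 - 7*b + 12)/(b + 5)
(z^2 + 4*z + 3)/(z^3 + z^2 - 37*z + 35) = (z^2 + 4*z + 3)/(z^3 + z^2 - 37*z + 35)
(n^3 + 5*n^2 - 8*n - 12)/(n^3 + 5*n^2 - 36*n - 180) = (n^2 - n - 2)/(n^2 - n - 30)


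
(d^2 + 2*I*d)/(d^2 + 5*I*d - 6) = d/(d + 3*I)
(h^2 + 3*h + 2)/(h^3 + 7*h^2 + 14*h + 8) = 1/(h + 4)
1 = 1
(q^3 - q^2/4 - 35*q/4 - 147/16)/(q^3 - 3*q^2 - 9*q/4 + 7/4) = (8*q^2 + 26*q + 21)/(4*(2*q^2 + q - 1))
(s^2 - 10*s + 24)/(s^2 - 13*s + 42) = (s - 4)/(s - 7)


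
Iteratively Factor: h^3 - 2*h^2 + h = (h - 1)*(h^2 - h) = (h - 1)^2*(h)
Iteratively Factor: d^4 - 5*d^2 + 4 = (d + 2)*(d^3 - 2*d^2 - d + 2) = (d + 1)*(d + 2)*(d^2 - 3*d + 2) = (d - 1)*(d + 1)*(d + 2)*(d - 2)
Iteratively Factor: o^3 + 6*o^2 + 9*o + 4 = (o + 1)*(o^2 + 5*o + 4) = (o + 1)^2*(o + 4)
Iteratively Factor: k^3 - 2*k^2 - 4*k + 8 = (k - 2)*(k^2 - 4) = (k - 2)*(k + 2)*(k - 2)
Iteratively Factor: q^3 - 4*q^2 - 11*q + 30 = (q - 5)*(q^2 + q - 6) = (q - 5)*(q + 3)*(q - 2)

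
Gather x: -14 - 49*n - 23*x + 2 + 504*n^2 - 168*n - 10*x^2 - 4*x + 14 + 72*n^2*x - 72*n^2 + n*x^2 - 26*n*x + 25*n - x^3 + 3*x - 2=432*n^2 - 192*n - x^3 + x^2*(n - 10) + x*(72*n^2 - 26*n - 24)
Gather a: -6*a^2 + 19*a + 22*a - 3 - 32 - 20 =-6*a^2 + 41*a - 55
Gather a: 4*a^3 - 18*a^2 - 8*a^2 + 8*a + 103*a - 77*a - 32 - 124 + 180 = 4*a^3 - 26*a^2 + 34*a + 24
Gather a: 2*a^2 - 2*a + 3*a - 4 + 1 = 2*a^2 + a - 3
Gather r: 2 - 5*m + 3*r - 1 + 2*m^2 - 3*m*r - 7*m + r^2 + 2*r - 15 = 2*m^2 - 12*m + r^2 + r*(5 - 3*m) - 14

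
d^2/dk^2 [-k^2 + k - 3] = -2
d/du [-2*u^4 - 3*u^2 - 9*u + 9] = -8*u^3 - 6*u - 9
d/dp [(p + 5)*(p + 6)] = 2*p + 11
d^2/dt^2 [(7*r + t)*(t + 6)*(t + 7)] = 14*r + 6*t + 26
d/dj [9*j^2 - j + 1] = 18*j - 1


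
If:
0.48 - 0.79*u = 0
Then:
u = 0.61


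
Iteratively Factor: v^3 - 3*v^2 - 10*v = (v)*(v^2 - 3*v - 10) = v*(v + 2)*(v - 5)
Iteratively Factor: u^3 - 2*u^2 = (u - 2)*(u^2) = u*(u - 2)*(u)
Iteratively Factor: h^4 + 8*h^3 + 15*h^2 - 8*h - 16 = (h + 1)*(h^3 + 7*h^2 + 8*h - 16) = (h - 1)*(h + 1)*(h^2 + 8*h + 16) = (h - 1)*(h + 1)*(h + 4)*(h + 4)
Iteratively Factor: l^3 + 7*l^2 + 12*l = (l + 3)*(l^2 + 4*l) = (l + 3)*(l + 4)*(l)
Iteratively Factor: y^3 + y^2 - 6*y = (y + 3)*(y^2 - 2*y) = (y - 2)*(y + 3)*(y)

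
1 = 1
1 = 1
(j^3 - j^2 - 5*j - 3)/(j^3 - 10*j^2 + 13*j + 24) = (j + 1)/(j - 8)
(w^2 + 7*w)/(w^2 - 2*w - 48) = w*(w + 7)/(w^2 - 2*w - 48)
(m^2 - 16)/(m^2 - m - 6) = (16 - m^2)/(-m^2 + m + 6)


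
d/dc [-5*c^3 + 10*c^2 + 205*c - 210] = -15*c^2 + 20*c + 205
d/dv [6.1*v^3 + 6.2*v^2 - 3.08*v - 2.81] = 18.3*v^2 + 12.4*v - 3.08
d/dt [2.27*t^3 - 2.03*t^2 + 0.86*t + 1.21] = 6.81*t^2 - 4.06*t + 0.86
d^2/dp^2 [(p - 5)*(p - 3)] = 2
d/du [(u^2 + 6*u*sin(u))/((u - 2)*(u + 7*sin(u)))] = (-u^3*cos(u) + u^2*sin(u) + 2*u^2*cos(u) - 2*u^2 - 28*u*sin(u) - 84*sin(u)^2)/((u - 2)^2*(u + 7*sin(u))^2)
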